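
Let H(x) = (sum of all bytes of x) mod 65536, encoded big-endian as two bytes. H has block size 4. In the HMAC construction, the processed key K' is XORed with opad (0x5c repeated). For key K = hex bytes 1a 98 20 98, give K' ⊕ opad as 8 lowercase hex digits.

46c47cc4

Key hex bytes 1a 98 20 98 is exactly B = 4 bytes: K' = 1a 98 20 98.
XOR each byte with 0x5c: 1a⊕5c=46, 98⊕5c=c4, 20⊕5c=7c, 98⊕5c=c4.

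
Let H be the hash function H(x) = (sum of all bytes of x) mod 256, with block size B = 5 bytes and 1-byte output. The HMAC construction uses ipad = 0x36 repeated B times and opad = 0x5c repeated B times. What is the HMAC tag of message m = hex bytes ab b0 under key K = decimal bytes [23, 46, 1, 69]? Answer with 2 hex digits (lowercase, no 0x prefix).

Key decimal bytes [23, 46, 1, 69] = 17 2e 01 45 is 4 bytes ≤ B = 5; zero-pad to 5 bytes: K' = 17 2e 01 45 00.
K' ⊕ ipad = 21 18 37 73 36.  K' ⊕ opad = 4b 72 5d 19 5c.
Inner input = (K'⊕ipad) ∥ m = 21 18 37 73 36 ∥ ab b0.
Inner hash: sum = 33+24+55+115+54+171+176 = 628; mod 256 = 116 → 74.
Outer input = (K'⊕opad) ∥ inner = 4b 72 5d 19 5c ∥ 74.
Outer hash (tag): sum = 75+114+93+25+92+116 = 515; mod 256 = 3 → 03.

03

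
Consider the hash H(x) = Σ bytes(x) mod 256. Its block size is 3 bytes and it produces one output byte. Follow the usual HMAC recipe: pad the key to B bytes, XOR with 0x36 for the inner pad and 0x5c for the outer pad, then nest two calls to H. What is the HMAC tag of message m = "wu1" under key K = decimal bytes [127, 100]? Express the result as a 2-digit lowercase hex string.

Key decimal bytes [127, 100] = 7f 64 is 2 bytes ≤ B = 3; zero-pad to 3 bytes: K' = 7f 64 00.
K' ⊕ ipad = 49 52 36.  K' ⊕ opad = 23 38 5c.
Inner input = (K'⊕ipad) ∥ m = 49 52 36 ∥ 77 75 31.
Inner hash: sum = 73+82+54+119+117+49 = 494; mod 256 = 238 → ee.
Outer input = (K'⊕opad) ∥ inner = 23 38 5c ∥ ee.
Outer hash (tag): sum = 35+56+92+238 = 421; mod 256 = 165 → a5.

a5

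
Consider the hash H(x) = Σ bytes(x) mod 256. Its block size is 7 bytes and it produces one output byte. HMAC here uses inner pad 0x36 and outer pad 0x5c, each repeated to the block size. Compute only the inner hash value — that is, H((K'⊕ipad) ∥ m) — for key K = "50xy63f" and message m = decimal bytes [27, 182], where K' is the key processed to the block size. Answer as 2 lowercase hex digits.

cc

Key "50xy63f" = 35 30 78 79 36 33 66 is exactly B = 7 bytes: K' = 35 30 78 79 36 33 66.
K' ⊕ ipad = 03 06 4e 4f 00 05 50.
Inner input = 03 06 4e 4f 00 05 50 ∥ 1b b6.
Inner hash: sum = 3+6+78+79+0+5+80+27+182 = 460; mod 256 = 204 → cc.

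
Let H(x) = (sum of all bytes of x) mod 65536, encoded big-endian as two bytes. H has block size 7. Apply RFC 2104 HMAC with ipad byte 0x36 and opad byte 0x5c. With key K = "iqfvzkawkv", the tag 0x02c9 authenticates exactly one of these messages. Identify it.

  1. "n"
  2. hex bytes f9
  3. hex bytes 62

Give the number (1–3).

2

Key "iqfvzkawkv" = 69 71 66 76 7a 6b 61 77 6b 76 is 10 bytes > B = 7, so hash it first: H(key) = 04 54, then zero-pad to 7 bytes: K' = 04 54 00 00 00 00 00.
K' ⊕ ipad = 32 62 36 36 36 36 36; K' ⊕ opad = 58 08 5c 5c 5c 5c 5c.
m1: inner = H(32 62 36 36 36 36 36 6e) = 02 10; tag = H(58 08 5c 5c 5c 5c 5c 02 10) = 023e
m2: inner = H(32 62 36 36 36 36 36 f9) = 02 9b; tag = H(58 08 5c 5c 5c 5c 5c 02 9b) = 02c9 ← matches
m3: inner = H(32 62 36 36 36 36 36 62) = 02 04; tag = H(58 08 5c 5c 5c 5c 5c 02 04) = 0232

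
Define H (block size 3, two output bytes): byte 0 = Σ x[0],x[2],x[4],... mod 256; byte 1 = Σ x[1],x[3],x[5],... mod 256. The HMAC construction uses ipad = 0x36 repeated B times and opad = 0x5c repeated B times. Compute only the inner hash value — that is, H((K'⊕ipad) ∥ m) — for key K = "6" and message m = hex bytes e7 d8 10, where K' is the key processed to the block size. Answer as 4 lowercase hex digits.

Key "6" = 36 is 1 byte ≤ B = 3; zero-pad to 3 bytes: K' = 36 00 00.
K' ⊕ ipad = 00 36 36.
Inner input = 00 36 36 ∥ e7 d8 10.
Inner hash: even-index sum = 270 mod 256 = 14; odd-index sum = 301 mod 256 = 45 → 0e 2d.

0e2d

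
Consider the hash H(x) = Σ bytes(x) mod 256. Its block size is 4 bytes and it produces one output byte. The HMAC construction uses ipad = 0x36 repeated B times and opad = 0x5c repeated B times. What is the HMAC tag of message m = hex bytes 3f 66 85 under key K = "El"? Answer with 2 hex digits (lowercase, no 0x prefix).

64

Key "El" = 45 6c is 2 bytes ≤ B = 4; zero-pad to 4 bytes: K' = 45 6c 00 00.
K' ⊕ ipad = 73 5a 36 36.  K' ⊕ opad = 19 30 5c 5c.
Inner input = (K'⊕ipad) ∥ m = 73 5a 36 36 ∥ 3f 66 85.
Inner hash: sum = 115+90+54+54+63+102+133 = 611; mod 256 = 99 → 63.
Outer input = (K'⊕opad) ∥ inner = 19 30 5c 5c ∥ 63.
Outer hash (tag): sum = 25+48+92+92+99 = 356; mod 256 = 100 → 64.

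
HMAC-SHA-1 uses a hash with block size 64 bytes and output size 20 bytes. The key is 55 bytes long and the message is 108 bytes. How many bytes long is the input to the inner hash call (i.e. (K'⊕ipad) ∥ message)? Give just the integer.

Key is 55 ≤ 64 bytes, zero-padded: |K'| = 64.
Inner input = (K'⊕ipad) ∥ m → 64 + 108 = 172 bytes.

172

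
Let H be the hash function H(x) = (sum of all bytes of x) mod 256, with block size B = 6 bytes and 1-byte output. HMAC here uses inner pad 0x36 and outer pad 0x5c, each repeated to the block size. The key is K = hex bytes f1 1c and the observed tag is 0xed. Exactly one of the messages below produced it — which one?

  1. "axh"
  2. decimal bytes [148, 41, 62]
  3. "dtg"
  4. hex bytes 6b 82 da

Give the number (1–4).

4

Key hex bytes f1 1c is 2 bytes ≤ B = 6; zero-pad to 6 bytes: K' = f1 1c 00 00 00 00.
K' ⊕ ipad = c7 2a 36 36 36 36; K' ⊕ opad = ad 40 5c 5c 5c 5c.
m1: inner = H(c7 2a 36 36 36 36 61 78 68) = 0a; tag = H(ad 40 5c 5c 5c 5c 0a) = 67
m2: inner = H(c7 2a 36 36 36 36 94 29 3e) = c4; tag = H(ad 40 5c 5c 5c 5c c4) = 21
m3: inner = H(c7 2a 36 36 36 36 64 74 67) = 08; tag = H(ad 40 5c 5c 5c 5c 08) = 65
m4: inner = H(c7 2a 36 36 36 36 6b 82 da) = 90; tag = H(ad 40 5c 5c 5c 5c 90) = ed ← matches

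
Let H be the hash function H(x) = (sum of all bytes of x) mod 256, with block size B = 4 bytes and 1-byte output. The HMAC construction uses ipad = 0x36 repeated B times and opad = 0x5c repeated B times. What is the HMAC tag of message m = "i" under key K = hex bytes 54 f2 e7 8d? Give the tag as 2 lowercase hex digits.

5d

Key hex bytes 54 f2 e7 8d is exactly B = 4 bytes: K' = 54 f2 e7 8d.
K' ⊕ ipad = 62 c4 d1 bb.  K' ⊕ opad = 08 ae bb d1.
Inner input = (K'⊕ipad) ∥ m = 62 c4 d1 bb ∥ 69.
Inner hash: sum = 98+196+209+187+105 = 795; mod 256 = 27 → 1b.
Outer input = (K'⊕opad) ∥ inner = 08 ae bb d1 ∥ 1b.
Outer hash (tag): sum = 8+174+187+209+27 = 605; mod 256 = 93 → 5d.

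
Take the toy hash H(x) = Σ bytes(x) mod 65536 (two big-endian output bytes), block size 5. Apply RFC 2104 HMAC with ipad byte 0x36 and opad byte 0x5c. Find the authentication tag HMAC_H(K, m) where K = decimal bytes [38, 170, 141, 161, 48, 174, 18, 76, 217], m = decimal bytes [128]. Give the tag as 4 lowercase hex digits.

0235

Key decimal bytes [38, 170, 141, 161, 48, 174, 18, 76, 217] = 26 aa 8d a1 30 ae 12 4c d9 is 9 bytes > B = 5, so hash it first: H(key) = 04 13, then zero-pad to 5 bytes: K' = 04 13 00 00 00.
K' ⊕ ipad = 32 25 36 36 36.  K' ⊕ opad = 58 4f 5c 5c 5c.
Inner input = (K'⊕ipad) ∥ m = 32 25 36 36 36 ∥ 80.
Inner hash: sum = 50+37+54+54+54+128 = 377 → 01 79.
Outer input = (K'⊕opad) ∥ inner = 58 4f 5c 5c 5c ∥ 01 79.
Outer hash (tag): sum = 88+79+92+92+92+1+121 = 565 → 02 35.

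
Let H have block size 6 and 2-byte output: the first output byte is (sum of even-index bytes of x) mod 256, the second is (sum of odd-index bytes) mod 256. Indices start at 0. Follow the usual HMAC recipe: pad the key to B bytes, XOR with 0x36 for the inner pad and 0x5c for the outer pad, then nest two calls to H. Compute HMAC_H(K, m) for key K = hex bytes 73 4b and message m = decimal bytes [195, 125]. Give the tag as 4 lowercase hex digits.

Key hex bytes 73 4b is 2 bytes ≤ B = 6; zero-pad to 6 bytes: K' = 73 4b 00 00 00 00.
K' ⊕ ipad = 45 7d 36 36 36 36.  K' ⊕ opad = 2f 17 5c 5c 5c 5c.
Inner input = (K'⊕ipad) ∥ m = 45 7d 36 36 36 36 ∥ c3 7d.
Inner hash: even-index sum = 372 mod 256 = 116; odd-index sum = 358 mod 256 = 102 → 74 66.
Outer input = (K'⊕opad) ∥ inner = 2f 17 5c 5c 5c 5c ∥ 74 66.
Outer hash (tag): even-index sum = 347 mod 256 = 91; odd-index sum = 309 mod 256 = 53 → 5b 35.

5b35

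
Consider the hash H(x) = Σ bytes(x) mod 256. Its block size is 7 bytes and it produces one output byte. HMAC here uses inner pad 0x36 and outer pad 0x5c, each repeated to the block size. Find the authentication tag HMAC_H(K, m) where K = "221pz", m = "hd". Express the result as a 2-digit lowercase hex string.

2c

Key "221pz" = 32 32 31 70 7a is 5 bytes ≤ B = 7; zero-pad to 7 bytes: K' = 32 32 31 70 7a 00 00.
K' ⊕ ipad = 04 04 07 46 4c 36 36.  K' ⊕ opad = 6e 6e 6d 2c 26 5c 5c.
Inner input = (K'⊕ipad) ∥ m = 04 04 07 46 4c 36 36 ∥ 68 64.
Inner hash: sum = 4+4+7+70+76+54+54+104+100 = 473; mod 256 = 217 → d9.
Outer input = (K'⊕opad) ∥ inner = 6e 6e 6d 2c 26 5c 5c ∥ d9.
Outer hash (tag): sum = 110+110+109+44+38+92+92+217 = 812; mod 256 = 44 → 2c.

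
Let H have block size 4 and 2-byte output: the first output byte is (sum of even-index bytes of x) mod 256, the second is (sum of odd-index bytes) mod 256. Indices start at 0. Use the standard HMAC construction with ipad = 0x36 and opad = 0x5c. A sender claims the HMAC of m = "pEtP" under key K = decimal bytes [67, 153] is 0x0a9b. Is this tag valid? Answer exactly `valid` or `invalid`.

Key decimal bytes [67, 153] = 43 99 is 2 bytes ≤ B = 4; zero-pad to 4 bytes: K' = 43 99 00 00.
K' ⊕ ipad = 75 af 36 36; K' ⊕ opad = 1f c5 5c 5c.
Inner hash: even-index sum = 399 mod 256 = 143; odd-index sum = 378 mod 256 = 122 → 8f 7a.
Outer hash (recomputed tag): even-index sum = 266 mod 256 = 10; odd-index sum = 411 mod 256 = 155 → 0a 9b.
Recomputed tag = 0a9b; claimed = 0a9b → match.

valid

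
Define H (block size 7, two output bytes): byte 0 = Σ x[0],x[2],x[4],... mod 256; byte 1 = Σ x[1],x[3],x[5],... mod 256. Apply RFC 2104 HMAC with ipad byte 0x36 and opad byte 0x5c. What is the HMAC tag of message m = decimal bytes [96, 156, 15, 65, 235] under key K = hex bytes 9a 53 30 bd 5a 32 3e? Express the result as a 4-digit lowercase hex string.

Key hex bytes 9a 53 30 bd 5a 32 3e is exactly B = 7 bytes: K' = 9a 53 30 bd 5a 32 3e.
K' ⊕ ipad = ac 65 06 8b 6c 04 08.  K' ⊕ opad = c6 0f 6c e1 06 6e 62.
Inner input = (K'⊕ipad) ∥ m = ac 65 06 8b 6c 04 08 ∥ 60 9c 0f 41 eb.
Inner hash: even-index sum = 515 mod 256 = 3; odd-index sum = 590 mod 256 = 78 → 03 4e.
Outer input = (K'⊕opad) ∥ inner = c6 0f 6c e1 06 6e 62 ∥ 03 4e.
Outer hash (tag): even-index sum = 488 mod 256 = 232; odd-index sum = 353 mod 256 = 97 → e8 61.

e861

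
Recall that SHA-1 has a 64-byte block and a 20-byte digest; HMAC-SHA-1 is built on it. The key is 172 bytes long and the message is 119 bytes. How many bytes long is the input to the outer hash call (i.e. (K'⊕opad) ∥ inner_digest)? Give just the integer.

84

Key is 172 > 64 bytes, so it is hashed to 20 bytes then zero-padded to 64: |K'| = 64.
Outer input = (K'⊕opad) ∥ H(inner) → 64 + 20 = 84 bytes.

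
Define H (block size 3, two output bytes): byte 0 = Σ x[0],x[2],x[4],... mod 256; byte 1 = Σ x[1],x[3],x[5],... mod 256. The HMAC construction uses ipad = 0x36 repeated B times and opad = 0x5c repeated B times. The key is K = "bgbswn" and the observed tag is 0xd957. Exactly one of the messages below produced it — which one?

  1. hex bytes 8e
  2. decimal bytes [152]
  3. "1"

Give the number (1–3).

Key "bgbswn" = 62 67 62 73 77 6e is 6 bytes > B = 3, so hash it first: H(key) = 3b 48, then zero-pad to 3 bytes: K' = 3b 48 00.
K' ⊕ ipad = 0d 7e 36; K' ⊕ opad = 67 14 5c.
m1: inner = H(0d 7e 36 8e) = 43 0c; tag = H(67 14 5c 43 0c) = cf57
m2: inner = H(0d 7e 36 98) = 43 16; tag = H(67 14 5c 43 16) = d957 ← matches
m3: inner = H(0d 7e 36 31) = 43 af; tag = H(67 14 5c 43 af) = 7257

2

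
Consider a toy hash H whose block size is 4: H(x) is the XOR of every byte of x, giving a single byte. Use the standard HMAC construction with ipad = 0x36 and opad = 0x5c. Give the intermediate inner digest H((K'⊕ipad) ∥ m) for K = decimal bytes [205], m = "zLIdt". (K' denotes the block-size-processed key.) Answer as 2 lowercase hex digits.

a2

Key decimal bytes [205] = cd is 1 byte ≤ B = 4; zero-pad to 4 bytes: K' = cd 00 00 00.
K' ⊕ ipad = fb 36 36 36.
Inner input = fb 36 36 36 ∥ 7a 4c 49 64 74.
Inner hash: XOR fb⊕36⊕36⊕36⊕7a⊕4c⊕49⊕64⊕74 = a2.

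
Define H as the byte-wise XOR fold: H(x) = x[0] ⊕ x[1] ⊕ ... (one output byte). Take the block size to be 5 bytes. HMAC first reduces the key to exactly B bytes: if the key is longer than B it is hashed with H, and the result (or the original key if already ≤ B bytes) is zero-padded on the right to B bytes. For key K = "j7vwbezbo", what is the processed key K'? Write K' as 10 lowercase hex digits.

2c00000000

|K| = 9 > B = 5, so first hash the key.
H(K): XOR 6a⊕37⊕76⊕77⊕62⊕65⊕7a⊕62⊕6f = 2c.
Zero-pad H(K) = 2c to 5 bytes: K' = 2c 00 00 00 00.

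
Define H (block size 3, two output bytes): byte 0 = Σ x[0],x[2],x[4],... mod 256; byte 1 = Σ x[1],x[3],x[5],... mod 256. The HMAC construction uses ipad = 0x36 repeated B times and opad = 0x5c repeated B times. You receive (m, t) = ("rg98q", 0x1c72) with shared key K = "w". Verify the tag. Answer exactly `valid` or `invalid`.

Key "w" = 77 is 1 byte ≤ B = 3; zero-pad to 3 bytes: K' = 77 00 00.
K' ⊕ ipad = 41 36 36; K' ⊕ opad = 2b 5c 5c.
Inner hash: even-index sum = 278 mod 256 = 22; odd-index sum = 338 mod 256 = 82 → 16 52.
Outer hash (recomputed tag): even-index sum = 217 mod 256 = 217; odd-index sum = 114 mod 256 = 114 → d9 72.
Recomputed tag = d972; claimed = 1c72 → mismatch.

invalid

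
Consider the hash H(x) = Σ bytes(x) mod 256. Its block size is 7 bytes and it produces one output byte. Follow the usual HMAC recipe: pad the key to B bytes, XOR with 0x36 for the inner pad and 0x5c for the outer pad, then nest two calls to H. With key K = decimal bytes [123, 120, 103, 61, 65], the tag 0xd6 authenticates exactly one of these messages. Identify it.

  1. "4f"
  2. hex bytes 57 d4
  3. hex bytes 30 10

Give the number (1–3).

3

Key decimal bytes [123, 120, 103, 61, 65] = 7b 78 67 3d 41 is 5 bytes ≤ B = 7; zero-pad to 7 bytes: K' = 7b 78 67 3d 41 00 00.
K' ⊕ ipad = 4d 4e 51 0b 77 36 36; K' ⊕ opad = 27 24 3b 61 1d 5c 5c.
m1: inner = H(4d 4e 51 0b 77 36 36 34 66) = 74; tag = H(27 24 3b 61 1d 5c 5c 74) = 30
m2: inner = H(4d 4e 51 0b 77 36 36 57 d4) = 05; tag = H(27 24 3b 61 1d 5c 5c 05) = c1
m3: inner = H(4d 4e 51 0b 77 36 36 30 10) = 1a; tag = H(27 24 3b 61 1d 5c 5c 1a) = d6 ← matches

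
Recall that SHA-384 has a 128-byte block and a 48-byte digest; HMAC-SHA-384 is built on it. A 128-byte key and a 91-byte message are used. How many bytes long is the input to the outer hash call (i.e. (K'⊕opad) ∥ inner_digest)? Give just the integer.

Key is 128 ≤ 128 bytes, zero-padded: |K'| = 128.
Outer input = (K'⊕opad) ∥ H(inner) → 128 + 48 = 176 bytes.

176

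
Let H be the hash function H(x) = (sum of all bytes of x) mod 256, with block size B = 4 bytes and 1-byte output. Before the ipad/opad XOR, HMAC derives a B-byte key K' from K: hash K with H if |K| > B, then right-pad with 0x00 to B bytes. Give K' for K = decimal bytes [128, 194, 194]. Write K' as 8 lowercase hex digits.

80c2c200

Key decimal bytes [128, 194, 194] = 80 c2 c2 is 3 bytes ≤ B = 4; zero-pad to 4 bytes: K' = 80 c2 c2 00.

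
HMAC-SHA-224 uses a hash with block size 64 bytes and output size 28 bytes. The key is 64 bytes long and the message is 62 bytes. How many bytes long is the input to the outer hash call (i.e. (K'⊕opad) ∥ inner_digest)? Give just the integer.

92

Key is 64 ≤ 64 bytes, zero-padded: |K'| = 64.
Outer input = (K'⊕opad) ∥ H(inner) → 64 + 28 = 92 bytes.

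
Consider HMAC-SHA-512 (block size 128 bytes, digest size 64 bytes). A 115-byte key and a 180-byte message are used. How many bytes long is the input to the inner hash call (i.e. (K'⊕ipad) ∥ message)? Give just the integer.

Key is 115 ≤ 128 bytes, zero-padded: |K'| = 128.
Inner input = (K'⊕ipad) ∥ m → 128 + 180 = 308 bytes.

308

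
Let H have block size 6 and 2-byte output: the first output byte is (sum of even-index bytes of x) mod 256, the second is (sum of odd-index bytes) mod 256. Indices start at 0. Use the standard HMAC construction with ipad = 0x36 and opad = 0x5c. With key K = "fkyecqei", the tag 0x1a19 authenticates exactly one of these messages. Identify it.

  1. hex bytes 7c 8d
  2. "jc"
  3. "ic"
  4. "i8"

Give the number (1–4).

2

Key "fkyecqei" = 66 6b 79 65 63 71 65 69 is 8 bytes > B = 6, so hash it first: H(key) = a7 aa, then zero-pad to 6 bytes: K' = a7 aa 00 00 00 00.
K' ⊕ ipad = 91 9c 36 36 36 36; K' ⊕ opad = fb f6 5c 5c 5c 5c.
m1: inner = H(91 9c 36 36 36 36 7c 8d) = 79 95; tag = H(fb f6 5c 5c 5c 5c 79 95) = 2c43
m2: inner = H(91 9c 36 36 36 36 6a 63) = 67 6b; tag = H(fb f6 5c 5c 5c 5c 67 6b) = 1a19 ← matches
m3: inner = H(91 9c 36 36 36 36 69 63) = 66 6b; tag = H(fb f6 5c 5c 5c 5c 66 6b) = 1919
m4: inner = H(91 9c 36 36 36 36 69 38) = 66 40; tag = H(fb f6 5c 5c 5c 5c 66 40) = 19ee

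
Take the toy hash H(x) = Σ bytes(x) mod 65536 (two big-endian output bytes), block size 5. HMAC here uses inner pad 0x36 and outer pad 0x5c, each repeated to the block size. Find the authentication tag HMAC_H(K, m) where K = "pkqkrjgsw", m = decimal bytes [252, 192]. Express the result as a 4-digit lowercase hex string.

Key "pkqkrjgsw" = 70 6b 71 6b 72 6a 67 73 77 is 9 bytes > B = 5, so hash it first: H(key) = 03 e4, then zero-pad to 5 bytes: K' = 03 e4 00 00 00.
K' ⊕ ipad = 35 d2 36 36 36.  K' ⊕ opad = 5f b8 5c 5c 5c.
Inner input = (K'⊕ipad) ∥ m = 35 d2 36 36 36 ∥ fc c0.
Inner hash: sum = 53+210+54+54+54+252+192 = 869 → 03 65.
Outer input = (K'⊕opad) ∥ inner = 5f b8 5c 5c 5c ∥ 03 65.
Outer hash (tag): sum = 95+184+92+92+92+3+101 = 659 → 02 93.

0293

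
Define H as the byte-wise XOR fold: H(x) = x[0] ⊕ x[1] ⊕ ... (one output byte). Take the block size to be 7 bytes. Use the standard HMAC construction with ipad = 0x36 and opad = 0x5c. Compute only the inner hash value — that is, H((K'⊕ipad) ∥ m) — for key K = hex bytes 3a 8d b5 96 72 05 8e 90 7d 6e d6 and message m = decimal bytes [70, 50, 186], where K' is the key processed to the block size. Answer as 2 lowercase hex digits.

c0

Key hex bytes 3a 8d b5 96 72 05 8e 90 7d 6e d6 is 11 bytes > B = 7, so hash it first: H(key) = 38, then zero-pad to 7 bytes: K' = 38 00 00 00 00 00 00.
K' ⊕ ipad = 0e 36 36 36 36 36 36.
Inner input = 0e 36 36 36 36 36 36 ∥ 46 32 ba.
Inner hash: XOR 0e⊕36⊕36⊕36⊕36⊕36⊕36⊕46⊕32⊕ba = c0.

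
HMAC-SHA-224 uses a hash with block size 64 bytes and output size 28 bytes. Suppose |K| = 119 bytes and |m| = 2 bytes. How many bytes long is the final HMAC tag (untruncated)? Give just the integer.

The tag is one SHA-224 digest: 28 bytes.

28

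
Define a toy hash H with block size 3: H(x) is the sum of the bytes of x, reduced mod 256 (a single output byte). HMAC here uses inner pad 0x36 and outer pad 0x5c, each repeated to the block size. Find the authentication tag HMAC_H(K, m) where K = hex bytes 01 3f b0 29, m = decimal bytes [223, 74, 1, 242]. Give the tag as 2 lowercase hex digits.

Key hex bytes 01 3f b0 29 is 4 bytes > B = 3, so hash it first: H(key) = 19, then zero-pad to 3 bytes: K' = 19 00 00.
K' ⊕ ipad = 2f 36 36.  K' ⊕ opad = 45 5c 5c.
Inner input = (K'⊕ipad) ∥ m = 2f 36 36 ∥ df 4a 01 f2.
Inner hash: sum = 47+54+54+223+74+1+242 = 695; mod 256 = 183 → b7.
Outer input = (K'⊕opad) ∥ inner = 45 5c 5c ∥ b7.
Outer hash (tag): sum = 69+92+92+183 = 436; mod 256 = 180 → b4.

b4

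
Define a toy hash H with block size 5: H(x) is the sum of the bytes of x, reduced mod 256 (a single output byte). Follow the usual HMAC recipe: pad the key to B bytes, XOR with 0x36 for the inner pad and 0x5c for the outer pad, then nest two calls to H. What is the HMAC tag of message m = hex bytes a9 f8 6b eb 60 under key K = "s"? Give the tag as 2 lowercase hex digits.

Key "s" = 73 is 1 byte ≤ B = 5; zero-pad to 5 bytes: K' = 73 00 00 00 00.
K' ⊕ ipad = 45 36 36 36 36.  K' ⊕ opad = 2f 5c 5c 5c 5c.
Inner input = (K'⊕ipad) ∥ m = 45 36 36 36 36 ∥ a9 f8 6b eb 60.
Inner hash: sum = 69+54+54+54+54+169+248+107+235+96 = 1140; mod 256 = 116 → 74.
Outer input = (K'⊕opad) ∥ inner = 2f 5c 5c 5c 5c ∥ 74.
Outer hash (tag): sum = 47+92+92+92+92+116 = 531; mod 256 = 19 → 13.

13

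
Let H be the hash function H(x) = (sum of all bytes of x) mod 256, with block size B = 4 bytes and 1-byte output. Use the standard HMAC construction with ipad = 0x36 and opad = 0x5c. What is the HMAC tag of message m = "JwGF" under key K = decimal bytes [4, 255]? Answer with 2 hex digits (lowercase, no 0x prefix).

68

Key decimal bytes [4, 255] = 04 ff is 2 bytes ≤ B = 4; zero-pad to 4 bytes: K' = 04 ff 00 00.
K' ⊕ ipad = 32 c9 36 36.  K' ⊕ opad = 58 a3 5c 5c.
Inner input = (K'⊕ipad) ∥ m = 32 c9 36 36 ∥ 4a 77 47 46.
Inner hash: sum = 50+201+54+54+74+119+71+70 = 693; mod 256 = 181 → b5.
Outer input = (K'⊕opad) ∥ inner = 58 a3 5c 5c ∥ b5.
Outer hash (tag): sum = 88+163+92+92+181 = 616; mod 256 = 104 → 68.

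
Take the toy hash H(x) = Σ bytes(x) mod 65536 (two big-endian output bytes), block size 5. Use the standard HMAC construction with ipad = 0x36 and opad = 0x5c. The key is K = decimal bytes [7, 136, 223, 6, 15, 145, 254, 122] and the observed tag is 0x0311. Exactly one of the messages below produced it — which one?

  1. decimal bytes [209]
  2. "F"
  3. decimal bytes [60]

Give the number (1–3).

Key decimal bytes [7, 136, 223, 6, 15, 145, 254, 122] = 07 88 df 06 0f 91 fe 7a is 8 bytes > B = 5, so hash it first: H(key) = 03 8c, then zero-pad to 5 bytes: K' = 03 8c 00 00 00.
K' ⊕ ipad = 35 ba 36 36 36; K' ⊕ opad = 5f d0 5c 5c 5c.
m1: inner = H(35 ba 36 36 36 d1) = 02 62; tag = H(5f d0 5c 5c 5c 02 62) = 02a7
m2: inner = H(35 ba 36 36 36 46) = 01 d7; tag = H(5f d0 5c 5c 5c 01 d7) = 031b
m3: inner = H(35 ba 36 36 36 3c) = 01 cd; tag = H(5f d0 5c 5c 5c 01 cd) = 0311 ← matches

3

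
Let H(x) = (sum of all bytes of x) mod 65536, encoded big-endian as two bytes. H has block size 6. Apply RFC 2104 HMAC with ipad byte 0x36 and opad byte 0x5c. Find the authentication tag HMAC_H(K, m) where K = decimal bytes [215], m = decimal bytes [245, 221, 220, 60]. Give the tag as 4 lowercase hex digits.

Key decimal bytes [215] = d7 is 1 byte ≤ B = 6; zero-pad to 6 bytes: K' = d7 00 00 00 00 00.
K' ⊕ ipad = e1 36 36 36 36 36.  K' ⊕ opad = 8b 5c 5c 5c 5c 5c.
Inner input = (K'⊕ipad) ∥ m = e1 36 36 36 36 36 ∥ f5 dd dc 3c.
Inner hash: sum = 225+54+54+54+54+54+245+221+220+60 = 1241 → 04 d9.
Outer input = (K'⊕opad) ∥ inner = 8b 5c 5c 5c 5c 5c ∥ 04 d9.
Outer hash (tag): sum = 139+92+92+92+92+92+4+217 = 820 → 03 34.

0334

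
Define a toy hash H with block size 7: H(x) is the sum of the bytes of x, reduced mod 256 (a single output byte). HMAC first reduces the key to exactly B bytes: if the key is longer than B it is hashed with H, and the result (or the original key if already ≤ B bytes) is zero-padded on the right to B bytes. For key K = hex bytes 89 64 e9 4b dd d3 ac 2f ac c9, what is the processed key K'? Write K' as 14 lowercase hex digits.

|K| = 10 > B = 7, so first hash the key.
H(K): sum = 137+100+233+75+221+211+172+47+172+201 = 1569; mod 256 = 33 → 21.
Zero-pad H(K) = 21 to 7 bytes: K' = 21 00 00 00 00 00 00.

21000000000000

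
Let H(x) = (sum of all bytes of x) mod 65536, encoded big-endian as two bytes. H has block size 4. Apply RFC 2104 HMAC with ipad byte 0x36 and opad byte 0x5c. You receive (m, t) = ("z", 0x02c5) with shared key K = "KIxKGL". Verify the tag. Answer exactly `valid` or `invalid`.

valid

Key "KIxKGL" = 4b 49 78 4b 47 4c is 6 bytes > B = 4, so hash it first: H(key) = 01 ea, then zero-pad to 4 bytes: K' = 01 ea 00 00.
K' ⊕ ipad = 37 dc 36 36; K' ⊕ opad = 5d b6 5c 5c.
Inner hash: sum = 55+220+54+54+122 = 505 → 01 f9.
Outer hash (recomputed tag): sum = 93+182+92+92+1+249 = 709 → 02 c5.
Recomputed tag = 02c5; claimed = 02c5 → match.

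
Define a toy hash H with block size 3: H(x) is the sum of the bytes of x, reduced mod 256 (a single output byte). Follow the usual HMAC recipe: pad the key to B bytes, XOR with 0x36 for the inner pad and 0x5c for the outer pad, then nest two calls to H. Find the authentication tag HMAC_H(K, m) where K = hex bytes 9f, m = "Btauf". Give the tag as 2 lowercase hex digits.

82

Key hex bytes 9f is 1 byte ≤ B = 3; zero-pad to 3 bytes: K' = 9f 00 00.
K' ⊕ ipad = a9 36 36.  K' ⊕ opad = c3 5c 5c.
Inner input = (K'⊕ipad) ∥ m = a9 36 36 ∥ 42 74 61 75 66.
Inner hash: sum = 169+54+54+66+116+97+117+102 = 775; mod 256 = 7 → 07.
Outer input = (K'⊕opad) ∥ inner = c3 5c 5c ∥ 07.
Outer hash (tag): sum = 195+92+92+7 = 386; mod 256 = 130 → 82.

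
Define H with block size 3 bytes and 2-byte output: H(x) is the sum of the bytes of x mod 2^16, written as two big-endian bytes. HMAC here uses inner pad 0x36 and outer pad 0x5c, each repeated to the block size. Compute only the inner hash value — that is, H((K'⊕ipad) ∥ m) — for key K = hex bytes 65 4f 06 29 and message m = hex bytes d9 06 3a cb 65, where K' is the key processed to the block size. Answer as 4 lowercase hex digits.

Key hex bytes 65 4f 06 29 is 4 bytes > B = 3, so hash it first: H(key) = 00 e3, then zero-pad to 3 bytes: K' = 00 e3 00.
K' ⊕ ipad = 36 d5 36.
Inner input = 36 d5 36 ∥ d9 06 3a cb 65.
Inner hash: sum = 54+213+54+217+6+58+203+101 = 906 → 03 8a.

038a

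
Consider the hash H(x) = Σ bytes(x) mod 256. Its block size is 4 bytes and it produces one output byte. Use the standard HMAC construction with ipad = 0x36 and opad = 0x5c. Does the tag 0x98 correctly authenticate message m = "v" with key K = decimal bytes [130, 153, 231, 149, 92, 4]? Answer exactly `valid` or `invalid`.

valid

Key decimal bytes [130, 153, 231, 149, 92, 4] = 82 99 e7 95 5c 04 is 6 bytes > B = 4, so hash it first: H(key) = f7, then zero-pad to 4 bytes: K' = f7 00 00 00.
K' ⊕ ipad = c1 36 36 36; K' ⊕ opad = ab 5c 5c 5c.
Inner hash: sum = 193+54+54+54+118 = 473; mod 256 = 217 → d9.
Outer hash (recomputed tag): sum = 171+92+92+92+217 = 664; mod 256 = 152 → 98.
Recomputed tag = 98; claimed = 98 → match.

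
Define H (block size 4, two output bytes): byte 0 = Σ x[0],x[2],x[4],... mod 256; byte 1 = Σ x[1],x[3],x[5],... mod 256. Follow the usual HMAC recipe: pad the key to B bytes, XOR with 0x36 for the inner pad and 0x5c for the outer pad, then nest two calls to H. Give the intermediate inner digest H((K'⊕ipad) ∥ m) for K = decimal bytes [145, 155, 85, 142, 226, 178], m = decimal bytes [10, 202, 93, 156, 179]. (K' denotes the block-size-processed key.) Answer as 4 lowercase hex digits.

Key decimal bytes [145, 155, 85, 142, 226, 178] = 91 9b 55 8e e2 b2 is 6 bytes > B = 4, so hash it first: H(key) = c8 db, then zero-pad to 4 bytes: K' = c8 db 00 00.
K' ⊕ ipad = fe ed 36 36.
Inner input = fe ed 36 36 ∥ 0a ca 5d 9c b3.
Inner hash: even-index sum = 590 mod 256 = 78; odd-index sum = 649 mod 256 = 137 → 4e 89.

4e89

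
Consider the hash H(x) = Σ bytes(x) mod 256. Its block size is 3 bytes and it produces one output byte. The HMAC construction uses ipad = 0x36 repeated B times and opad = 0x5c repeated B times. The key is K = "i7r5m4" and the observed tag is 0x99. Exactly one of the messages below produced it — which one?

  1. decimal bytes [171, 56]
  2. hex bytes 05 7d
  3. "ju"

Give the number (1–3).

1

Key "i7r5m4" = 69 37 72 35 6d 34 is 6 bytes > B = 3, so hash it first: H(key) = e8, then zero-pad to 3 bytes: K' = e8 00 00.
K' ⊕ ipad = de 36 36; K' ⊕ opad = b4 5c 5c.
m1: inner = H(de 36 36 ab 38) = 2d; tag = H(b4 5c 5c 2d) = 99 ← matches
m2: inner = H(de 36 36 05 7d) = cc; tag = H(b4 5c 5c cc) = 38
m3: inner = H(de 36 36 6a 75) = 29; tag = H(b4 5c 5c 29) = 95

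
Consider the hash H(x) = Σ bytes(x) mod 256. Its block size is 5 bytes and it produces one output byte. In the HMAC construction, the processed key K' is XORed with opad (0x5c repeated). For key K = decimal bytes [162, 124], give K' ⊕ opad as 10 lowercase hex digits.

fe205c5c5c

Key decimal bytes [162, 124] = a2 7c is 2 bytes ≤ B = 5; zero-pad to 5 bytes: K' = a2 7c 00 00 00.
XOR each byte with 0x5c: a2⊕5c=fe, 7c⊕5c=20, 00⊕5c=5c, 00⊕5c=5c, 00⊕5c=5c.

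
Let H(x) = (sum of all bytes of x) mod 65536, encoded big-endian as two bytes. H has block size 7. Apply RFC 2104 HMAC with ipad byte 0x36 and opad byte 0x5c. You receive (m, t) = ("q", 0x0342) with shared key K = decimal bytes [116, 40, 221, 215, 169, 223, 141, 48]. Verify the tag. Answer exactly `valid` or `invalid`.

Key decimal bytes [116, 40, 221, 215, 169, 223, 141, 48] = 74 28 dd d7 a9 df 8d 30 is 8 bytes > B = 7, so hash it first: H(key) = 04 95, then zero-pad to 7 bytes: K' = 04 95 00 00 00 00 00.
K' ⊕ ipad = 32 a3 36 36 36 36 36; K' ⊕ opad = 58 c9 5c 5c 5c 5c 5c.
Inner hash: sum = 50+163+54+54+54+54+54+113 = 596 → 02 54.
Outer hash (recomputed tag): sum = 88+201+92+92+92+92+92+2+84 = 835 → 03 43.
Recomputed tag = 0343; claimed = 0342 → mismatch.

invalid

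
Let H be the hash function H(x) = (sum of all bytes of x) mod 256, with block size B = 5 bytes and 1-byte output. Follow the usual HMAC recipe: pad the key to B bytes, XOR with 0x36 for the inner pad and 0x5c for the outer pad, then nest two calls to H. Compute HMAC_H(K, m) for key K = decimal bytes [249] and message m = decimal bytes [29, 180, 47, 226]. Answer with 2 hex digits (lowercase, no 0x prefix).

9e

Key decimal bytes [249] = f9 is 1 byte ≤ B = 5; zero-pad to 5 bytes: K' = f9 00 00 00 00.
K' ⊕ ipad = cf 36 36 36 36.  K' ⊕ opad = a5 5c 5c 5c 5c.
Inner input = (K'⊕ipad) ∥ m = cf 36 36 36 36 ∥ 1d b4 2f e2.
Inner hash: sum = 207+54+54+54+54+29+180+47+226 = 905; mod 256 = 137 → 89.
Outer input = (K'⊕opad) ∥ inner = a5 5c 5c 5c 5c ∥ 89.
Outer hash (tag): sum = 165+92+92+92+92+137 = 670; mod 256 = 158 → 9e.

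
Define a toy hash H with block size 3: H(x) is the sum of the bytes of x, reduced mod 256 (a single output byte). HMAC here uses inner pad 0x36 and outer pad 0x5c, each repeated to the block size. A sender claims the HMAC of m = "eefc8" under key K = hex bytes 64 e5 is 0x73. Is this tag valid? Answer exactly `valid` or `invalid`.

valid

Key hex bytes 64 e5 is 2 bytes ≤ B = 3; zero-pad to 3 bytes: K' = 64 e5 00.
K' ⊕ ipad = 52 d3 36; K' ⊕ opad = 38 b9 5c.
Inner hash: sum = 82+211+54+101+101+102+99+56 = 806; mod 256 = 38 → 26.
Outer hash (recomputed tag): sum = 56+185+92+38 = 371; mod 256 = 115 → 73.
Recomputed tag = 73; claimed = 73 → match.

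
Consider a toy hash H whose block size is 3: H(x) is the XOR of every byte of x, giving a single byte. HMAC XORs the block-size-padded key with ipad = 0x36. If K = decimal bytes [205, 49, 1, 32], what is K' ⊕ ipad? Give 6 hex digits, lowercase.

eb3636

Key decimal bytes [205, 49, 1, 32] = cd 31 01 20 is 4 bytes > B = 3, so hash it first: H(key) = dd, then zero-pad to 3 bytes: K' = dd 00 00.
XOR each byte with 0x36: dd⊕36=eb, 00⊕36=36, 00⊕36=36.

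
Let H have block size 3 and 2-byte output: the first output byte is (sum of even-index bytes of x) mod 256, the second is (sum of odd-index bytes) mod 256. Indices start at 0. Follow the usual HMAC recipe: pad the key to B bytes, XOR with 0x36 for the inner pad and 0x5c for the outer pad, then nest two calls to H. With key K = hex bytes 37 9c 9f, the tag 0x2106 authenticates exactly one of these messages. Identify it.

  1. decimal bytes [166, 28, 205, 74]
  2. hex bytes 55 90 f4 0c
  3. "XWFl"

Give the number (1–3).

Key hex bytes 37 9c 9f is exactly B = 3 bytes: K' = 37 9c 9f.
K' ⊕ ipad = 01 aa a9; K' ⊕ opad = 6b c0 c3.
m1: inner = H(01 aa a9 a6 1c cd 4a) = 10 1d; tag = H(6b c0 c3 10 1d) = 4bd0
m2: inner = H(01 aa a9 55 90 f4 0c) = 46 f3; tag = H(6b c0 c3 46 f3) = 2106 ← matches
m3: inner = H(01 aa a9 58 57 46 6c) = 6d 48; tag = H(6b c0 c3 6d 48) = 762d

2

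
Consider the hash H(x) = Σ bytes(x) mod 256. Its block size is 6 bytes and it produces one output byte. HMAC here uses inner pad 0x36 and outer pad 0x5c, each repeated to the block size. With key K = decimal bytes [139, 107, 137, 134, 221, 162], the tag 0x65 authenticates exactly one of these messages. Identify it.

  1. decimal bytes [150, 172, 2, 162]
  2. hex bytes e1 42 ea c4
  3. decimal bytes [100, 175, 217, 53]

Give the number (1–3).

Key decimal bytes [139, 107, 137, 134, 221, 162] = 8b 6b 89 86 dd a2 is exactly B = 6 bytes: K' = 8b 6b 89 86 dd a2.
K' ⊕ ipad = bd 5d bf b0 eb 94; K' ⊕ opad = d7 37 d5 da 81 fe.
m1: inner = H(bd 5d bf b0 eb 94 96 ac 02 a2) = ee; tag = H(d7 37 d5 da 81 fe ee) = 2a
m2: inner = H(bd 5d bf b0 eb 94 e1 42 ea c4) = d9; tag = H(d7 37 d5 da 81 fe d9) = 15
m3: inner = H(bd 5d bf b0 eb 94 64 af d9 35) = 29; tag = H(d7 37 d5 da 81 fe 29) = 65 ← matches

3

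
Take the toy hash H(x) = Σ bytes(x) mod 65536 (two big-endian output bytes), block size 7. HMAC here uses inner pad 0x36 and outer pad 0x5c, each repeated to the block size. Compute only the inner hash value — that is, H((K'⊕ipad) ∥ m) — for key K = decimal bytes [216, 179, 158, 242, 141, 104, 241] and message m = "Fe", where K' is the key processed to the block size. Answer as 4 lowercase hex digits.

Key decimal bytes [216, 179, 158, 242, 141, 104, 241] = d8 b3 9e f2 8d 68 f1 is exactly B = 7 bytes: K' = d8 b3 9e f2 8d 68 f1.
K' ⊕ ipad = ee 85 a8 c4 bb 5e c7.
Inner input = ee 85 a8 c4 bb 5e c7 ∥ 46 65.
Inner hash: sum = 238+133+168+196+187+94+199+70+101 = 1386 → 05 6a.

056a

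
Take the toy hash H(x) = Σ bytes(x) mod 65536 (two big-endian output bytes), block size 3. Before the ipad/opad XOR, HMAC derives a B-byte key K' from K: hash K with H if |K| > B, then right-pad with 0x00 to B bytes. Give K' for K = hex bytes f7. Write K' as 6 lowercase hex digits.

f70000

Key hex bytes f7 is 1 byte ≤ B = 3; zero-pad to 3 bytes: K' = f7 00 00.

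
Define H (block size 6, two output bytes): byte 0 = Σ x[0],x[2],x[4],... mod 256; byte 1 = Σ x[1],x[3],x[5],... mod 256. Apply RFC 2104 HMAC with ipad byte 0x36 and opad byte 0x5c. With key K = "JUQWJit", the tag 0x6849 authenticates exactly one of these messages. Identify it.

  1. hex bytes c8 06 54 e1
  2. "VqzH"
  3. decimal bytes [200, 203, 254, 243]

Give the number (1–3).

2

Key "JUQWJit" = 4a 55 51 57 4a 69 74 is 7 bytes > B = 6, so hash it first: H(key) = 59 15, then zero-pad to 6 bytes: K' = 59 15 00 00 00 00.
K' ⊕ ipad = 6f 23 36 36 36 36; K' ⊕ opad = 05 49 5c 5c 5c 5c.
m1: inner = H(6f 23 36 36 36 36 c8 06 54 e1) = f7 76; tag = H(05 49 5c 5c 5c 5c f7 76) = b477
m2: inner = H(6f 23 36 36 36 36 56 71 7a 48) = ab 48; tag = H(05 49 5c 5c 5c 5c ab 48) = 6849 ← matches
m3: inner = H(6f 23 36 36 36 36 c8 cb fe f3) = a1 4d; tag = H(05 49 5c 5c 5c 5c a1 4d) = 5e4e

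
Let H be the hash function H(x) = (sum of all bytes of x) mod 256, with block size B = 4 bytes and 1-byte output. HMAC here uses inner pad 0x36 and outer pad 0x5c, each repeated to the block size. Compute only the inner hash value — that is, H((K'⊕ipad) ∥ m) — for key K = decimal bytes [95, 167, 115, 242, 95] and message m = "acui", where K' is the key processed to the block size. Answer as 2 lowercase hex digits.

Key decimal bytes [95, 167, 115, 242, 95] = 5f a7 73 f2 5f is 5 bytes > B = 4, so hash it first: H(key) = ca, then zero-pad to 4 bytes: K' = ca 00 00 00.
K' ⊕ ipad = fc 36 36 36.
Inner input = fc 36 36 36 ∥ 61 63 75 69.
Inner hash: sum = 252+54+54+54+97+99+117+105 = 832; mod 256 = 64 → 40.

40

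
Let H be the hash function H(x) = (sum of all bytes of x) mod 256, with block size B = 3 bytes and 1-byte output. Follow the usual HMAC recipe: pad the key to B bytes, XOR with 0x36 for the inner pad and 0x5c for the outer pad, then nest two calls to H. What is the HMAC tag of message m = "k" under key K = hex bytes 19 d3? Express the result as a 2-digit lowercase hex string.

Key hex bytes 19 d3 is 2 bytes ≤ B = 3; zero-pad to 3 bytes: K' = 19 d3 00.
K' ⊕ ipad = 2f e5 36.  K' ⊕ opad = 45 8f 5c.
Inner input = (K'⊕ipad) ∥ m = 2f e5 36 ∥ 6b.
Inner hash: sum = 47+229+54+107 = 437; mod 256 = 181 → b5.
Outer input = (K'⊕opad) ∥ inner = 45 8f 5c ∥ b5.
Outer hash (tag): sum = 69+143+92+181 = 485; mod 256 = 229 → e5.

e5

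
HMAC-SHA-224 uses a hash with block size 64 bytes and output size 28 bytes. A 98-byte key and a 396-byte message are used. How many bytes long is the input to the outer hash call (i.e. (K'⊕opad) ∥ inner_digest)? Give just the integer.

92

Key is 98 > 64 bytes, so it is hashed to 28 bytes then zero-padded to 64: |K'| = 64.
Outer input = (K'⊕opad) ∥ H(inner) → 64 + 28 = 92 bytes.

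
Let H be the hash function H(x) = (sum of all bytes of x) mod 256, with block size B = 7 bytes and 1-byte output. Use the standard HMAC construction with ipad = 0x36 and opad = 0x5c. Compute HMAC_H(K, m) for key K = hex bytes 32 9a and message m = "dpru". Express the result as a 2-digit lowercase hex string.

79

Key hex bytes 32 9a is 2 bytes ≤ B = 7; zero-pad to 7 bytes: K' = 32 9a 00 00 00 00 00.
K' ⊕ ipad = 04 ac 36 36 36 36 36.  K' ⊕ opad = 6e c6 5c 5c 5c 5c 5c.
Inner input = (K'⊕ipad) ∥ m = 04 ac 36 36 36 36 36 ∥ 64 70 72 75.
Inner hash: sum = 4+172+54+54+54+54+54+100+112+114+117 = 889; mod 256 = 121 → 79.
Outer input = (K'⊕opad) ∥ inner = 6e c6 5c 5c 5c 5c 5c ∥ 79.
Outer hash (tag): sum = 110+198+92+92+92+92+92+121 = 889; mod 256 = 121 → 79.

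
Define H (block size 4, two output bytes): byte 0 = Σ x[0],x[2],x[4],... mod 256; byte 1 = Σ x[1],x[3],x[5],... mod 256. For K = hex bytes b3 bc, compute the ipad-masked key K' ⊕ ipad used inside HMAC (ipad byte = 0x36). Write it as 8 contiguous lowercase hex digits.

Key hex bytes b3 bc is 2 bytes ≤ B = 4; zero-pad to 4 bytes: K' = b3 bc 00 00.
XOR each byte with 0x36: b3⊕36=85, bc⊕36=8a, 00⊕36=36, 00⊕36=36.

858a3636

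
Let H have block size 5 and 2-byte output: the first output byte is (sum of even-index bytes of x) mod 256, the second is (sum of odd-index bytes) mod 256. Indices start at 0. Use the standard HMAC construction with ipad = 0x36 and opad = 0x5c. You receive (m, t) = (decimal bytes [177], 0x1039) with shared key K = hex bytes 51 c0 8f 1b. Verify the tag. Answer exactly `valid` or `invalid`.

Key hex bytes 51 c0 8f 1b is 4 bytes ≤ B = 5; zero-pad to 5 bytes: K' = 51 c0 8f 1b 00.
K' ⊕ ipad = 67 f6 b9 2d 36; K' ⊕ opad = 0d 9c d3 47 5c.
Inner hash: even-index sum = 342 mod 256 = 86; odd-index sum = 468 mod 256 = 212 → 56 d4.
Outer hash (recomputed tag): even-index sum = 528 mod 256 = 16; odd-index sum = 313 mod 256 = 57 → 10 39.
Recomputed tag = 1039; claimed = 1039 → match.

valid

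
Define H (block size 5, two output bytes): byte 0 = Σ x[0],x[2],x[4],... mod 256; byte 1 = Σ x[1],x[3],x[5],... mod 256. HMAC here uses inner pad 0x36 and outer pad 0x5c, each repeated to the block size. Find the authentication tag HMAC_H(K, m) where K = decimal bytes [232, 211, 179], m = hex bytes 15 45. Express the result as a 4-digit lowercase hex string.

2fc9

Key decimal bytes [232, 211, 179] = e8 d3 b3 is 3 bytes ≤ B = 5; zero-pad to 5 bytes: K' = e8 d3 b3 00 00.
K' ⊕ ipad = de e5 85 36 36.  K' ⊕ opad = b4 8f ef 5c 5c.
Inner input = (K'⊕ipad) ∥ m = de e5 85 36 36 ∥ 15 45.
Inner hash: even-index sum = 478 mod 256 = 222; odd-index sum = 304 mod 256 = 48 → de 30.
Outer input = (K'⊕opad) ∥ inner = b4 8f ef 5c 5c ∥ de 30.
Outer hash (tag): even-index sum = 559 mod 256 = 47; odd-index sum = 457 mod 256 = 201 → 2f c9.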